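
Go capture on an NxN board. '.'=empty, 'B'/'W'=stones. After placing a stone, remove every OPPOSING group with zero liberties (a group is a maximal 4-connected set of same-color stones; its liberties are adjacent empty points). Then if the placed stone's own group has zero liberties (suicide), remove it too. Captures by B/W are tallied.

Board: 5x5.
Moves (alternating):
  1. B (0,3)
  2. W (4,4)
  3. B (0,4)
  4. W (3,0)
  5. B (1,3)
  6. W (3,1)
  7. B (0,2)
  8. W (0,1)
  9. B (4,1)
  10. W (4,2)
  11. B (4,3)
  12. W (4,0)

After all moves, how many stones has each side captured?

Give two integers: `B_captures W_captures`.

Answer: 0 1

Derivation:
Move 1: B@(0,3) -> caps B=0 W=0
Move 2: W@(4,4) -> caps B=0 W=0
Move 3: B@(0,4) -> caps B=0 W=0
Move 4: W@(3,0) -> caps B=0 W=0
Move 5: B@(1,3) -> caps B=0 W=0
Move 6: W@(3,1) -> caps B=0 W=0
Move 7: B@(0,2) -> caps B=0 W=0
Move 8: W@(0,1) -> caps B=0 W=0
Move 9: B@(4,1) -> caps B=0 W=0
Move 10: W@(4,2) -> caps B=0 W=0
Move 11: B@(4,3) -> caps B=0 W=0
Move 12: W@(4,0) -> caps B=0 W=1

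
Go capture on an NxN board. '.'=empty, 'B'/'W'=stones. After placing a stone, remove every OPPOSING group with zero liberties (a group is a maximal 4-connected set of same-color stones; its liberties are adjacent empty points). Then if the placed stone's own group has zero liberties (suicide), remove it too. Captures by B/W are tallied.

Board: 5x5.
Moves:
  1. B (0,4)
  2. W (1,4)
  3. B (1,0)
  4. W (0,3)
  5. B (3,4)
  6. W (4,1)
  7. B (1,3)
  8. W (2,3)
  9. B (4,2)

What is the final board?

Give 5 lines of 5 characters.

Move 1: B@(0,4) -> caps B=0 W=0
Move 2: W@(1,4) -> caps B=0 W=0
Move 3: B@(1,0) -> caps B=0 W=0
Move 4: W@(0,3) -> caps B=0 W=1
Move 5: B@(3,4) -> caps B=0 W=1
Move 6: W@(4,1) -> caps B=0 W=1
Move 7: B@(1,3) -> caps B=0 W=1
Move 8: W@(2,3) -> caps B=0 W=1
Move 9: B@(4,2) -> caps B=0 W=1

Answer: ...W.
B..BW
...W.
....B
.WB..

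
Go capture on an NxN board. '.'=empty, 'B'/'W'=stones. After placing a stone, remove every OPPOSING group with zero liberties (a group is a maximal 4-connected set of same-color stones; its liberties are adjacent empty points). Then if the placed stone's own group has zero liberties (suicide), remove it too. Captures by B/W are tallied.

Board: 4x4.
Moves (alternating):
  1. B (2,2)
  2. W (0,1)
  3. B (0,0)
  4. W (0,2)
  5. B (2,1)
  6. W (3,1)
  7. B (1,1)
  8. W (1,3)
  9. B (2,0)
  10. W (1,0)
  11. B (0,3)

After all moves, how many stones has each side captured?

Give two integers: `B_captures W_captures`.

Answer: 0 1

Derivation:
Move 1: B@(2,2) -> caps B=0 W=0
Move 2: W@(0,1) -> caps B=0 W=0
Move 3: B@(0,0) -> caps B=0 W=0
Move 4: W@(0,2) -> caps B=0 W=0
Move 5: B@(2,1) -> caps B=0 W=0
Move 6: W@(3,1) -> caps B=0 W=0
Move 7: B@(1,1) -> caps B=0 W=0
Move 8: W@(1,3) -> caps B=0 W=0
Move 9: B@(2,0) -> caps B=0 W=0
Move 10: W@(1,0) -> caps B=0 W=1
Move 11: B@(0,3) -> caps B=0 W=1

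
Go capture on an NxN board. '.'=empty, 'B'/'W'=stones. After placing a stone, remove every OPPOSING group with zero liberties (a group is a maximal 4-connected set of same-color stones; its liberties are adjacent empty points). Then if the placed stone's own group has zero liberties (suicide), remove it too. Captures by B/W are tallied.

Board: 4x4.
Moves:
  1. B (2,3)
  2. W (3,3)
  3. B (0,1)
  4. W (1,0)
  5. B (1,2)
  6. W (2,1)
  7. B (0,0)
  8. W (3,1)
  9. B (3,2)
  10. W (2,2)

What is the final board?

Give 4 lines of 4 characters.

Answer: BB..
W.B.
.WWB
.WB.

Derivation:
Move 1: B@(2,3) -> caps B=0 W=0
Move 2: W@(3,3) -> caps B=0 W=0
Move 3: B@(0,1) -> caps B=0 W=0
Move 4: W@(1,0) -> caps B=0 W=0
Move 5: B@(1,2) -> caps B=0 W=0
Move 6: W@(2,1) -> caps B=0 W=0
Move 7: B@(0,0) -> caps B=0 W=0
Move 8: W@(3,1) -> caps B=0 W=0
Move 9: B@(3,2) -> caps B=1 W=0
Move 10: W@(2,2) -> caps B=1 W=0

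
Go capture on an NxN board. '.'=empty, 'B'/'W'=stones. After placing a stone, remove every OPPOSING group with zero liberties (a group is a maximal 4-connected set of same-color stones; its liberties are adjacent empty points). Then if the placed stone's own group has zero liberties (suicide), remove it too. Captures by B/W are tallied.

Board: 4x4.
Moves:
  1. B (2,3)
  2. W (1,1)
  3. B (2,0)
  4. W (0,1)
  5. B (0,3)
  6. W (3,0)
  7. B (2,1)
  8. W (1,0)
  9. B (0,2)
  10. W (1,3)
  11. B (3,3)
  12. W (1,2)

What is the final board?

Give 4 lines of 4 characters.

Move 1: B@(2,3) -> caps B=0 W=0
Move 2: W@(1,1) -> caps B=0 W=0
Move 3: B@(2,0) -> caps B=0 W=0
Move 4: W@(0,1) -> caps B=0 W=0
Move 5: B@(0,3) -> caps B=0 W=0
Move 6: W@(3,0) -> caps B=0 W=0
Move 7: B@(2,1) -> caps B=0 W=0
Move 8: W@(1,0) -> caps B=0 W=0
Move 9: B@(0,2) -> caps B=0 W=0
Move 10: W@(1,3) -> caps B=0 W=0
Move 11: B@(3,3) -> caps B=0 W=0
Move 12: W@(1,2) -> caps B=0 W=2

Answer: .W..
WWWW
BB.B
W..B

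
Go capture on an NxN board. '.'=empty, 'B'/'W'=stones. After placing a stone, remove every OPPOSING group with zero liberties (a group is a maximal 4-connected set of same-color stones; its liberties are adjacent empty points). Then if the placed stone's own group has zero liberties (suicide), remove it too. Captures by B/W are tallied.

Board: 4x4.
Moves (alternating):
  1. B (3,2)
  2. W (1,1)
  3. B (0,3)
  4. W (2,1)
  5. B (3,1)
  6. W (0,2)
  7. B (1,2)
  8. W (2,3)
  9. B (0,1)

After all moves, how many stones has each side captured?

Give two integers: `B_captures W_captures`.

Move 1: B@(3,2) -> caps B=0 W=0
Move 2: W@(1,1) -> caps B=0 W=0
Move 3: B@(0,3) -> caps B=0 W=0
Move 4: W@(2,1) -> caps B=0 W=0
Move 5: B@(3,1) -> caps B=0 W=0
Move 6: W@(0,2) -> caps B=0 W=0
Move 7: B@(1,2) -> caps B=0 W=0
Move 8: W@(2,3) -> caps B=0 W=0
Move 9: B@(0,1) -> caps B=1 W=0

Answer: 1 0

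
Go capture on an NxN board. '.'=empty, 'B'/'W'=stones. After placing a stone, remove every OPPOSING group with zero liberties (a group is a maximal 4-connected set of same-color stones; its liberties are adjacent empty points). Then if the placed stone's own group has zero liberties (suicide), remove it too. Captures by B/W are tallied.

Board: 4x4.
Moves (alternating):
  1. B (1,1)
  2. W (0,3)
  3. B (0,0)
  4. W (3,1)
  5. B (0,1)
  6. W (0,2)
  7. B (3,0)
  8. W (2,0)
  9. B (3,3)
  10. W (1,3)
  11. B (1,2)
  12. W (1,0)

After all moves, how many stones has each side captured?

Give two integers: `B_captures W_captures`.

Answer: 0 1

Derivation:
Move 1: B@(1,1) -> caps B=0 W=0
Move 2: W@(0,3) -> caps B=0 W=0
Move 3: B@(0,0) -> caps B=0 W=0
Move 4: W@(3,1) -> caps B=0 W=0
Move 5: B@(0,1) -> caps B=0 W=0
Move 6: W@(0,2) -> caps B=0 W=0
Move 7: B@(3,0) -> caps B=0 W=0
Move 8: W@(2,0) -> caps B=0 W=1
Move 9: B@(3,3) -> caps B=0 W=1
Move 10: W@(1,3) -> caps B=0 W=1
Move 11: B@(1,2) -> caps B=0 W=1
Move 12: W@(1,0) -> caps B=0 W=1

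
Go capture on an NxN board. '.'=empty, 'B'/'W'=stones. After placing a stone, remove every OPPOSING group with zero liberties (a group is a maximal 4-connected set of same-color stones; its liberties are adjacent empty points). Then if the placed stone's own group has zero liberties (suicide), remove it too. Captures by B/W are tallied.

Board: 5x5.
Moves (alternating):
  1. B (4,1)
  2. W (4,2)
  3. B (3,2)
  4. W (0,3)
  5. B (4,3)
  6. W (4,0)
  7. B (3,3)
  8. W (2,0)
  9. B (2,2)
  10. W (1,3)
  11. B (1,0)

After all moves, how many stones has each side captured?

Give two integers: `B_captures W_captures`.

Move 1: B@(4,1) -> caps B=0 W=0
Move 2: W@(4,2) -> caps B=0 W=0
Move 3: B@(3,2) -> caps B=0 W=0
Move 4: W@(0,3) -> caps B=0 W=0
Move 5: B@(4,3) -> caps B=1 W=0
Move 6: W@(4,0) -> caps B=1 W=0
Move 7: B@(3,3) -> caps B=1 W=0
Move 8: W@(2,0) -> caps B=1 W=0
Move 9: B@(2,2) -> caps B=1 W=0
Move 10: W@(1,3) -> caps B=1 W=0
Move 11: B@(1,0) -> caps B=1 W=0

Answer: 1 0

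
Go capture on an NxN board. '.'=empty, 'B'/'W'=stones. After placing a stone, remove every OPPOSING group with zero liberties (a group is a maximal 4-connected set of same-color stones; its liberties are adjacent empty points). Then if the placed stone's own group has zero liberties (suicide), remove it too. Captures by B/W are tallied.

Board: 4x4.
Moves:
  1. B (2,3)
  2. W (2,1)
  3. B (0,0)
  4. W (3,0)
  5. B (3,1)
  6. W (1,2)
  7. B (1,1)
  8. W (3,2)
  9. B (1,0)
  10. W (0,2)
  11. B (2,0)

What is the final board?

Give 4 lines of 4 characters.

Answer: B.W.
BBW.
BW.B
W.W.

Derivation:
Move 1: B@(2,3) -> caps B=0 W=0
Move 2: W@(2,1) -> caps B=0 W=0
Move 3: B@(0,0) -> caps B=0 W=0
Move 4: W@(3,0) -> caps B=0 W=0
Move 5: B@(3,1) -> caps B=0 W=0
Move 6: W@(1,2) -> caps B=0 W=0
Move 7: B@(1,1) -> caps B=0 W=0
Move 8: W@(3,2) -> caps B=0 W=1
Move 9: B@(1,0) -> caps B=0 W=1
Move 10: W@(0,2) -> caps B=0 W=1
Move 11: B@(2,0) -> caps B=0 W=1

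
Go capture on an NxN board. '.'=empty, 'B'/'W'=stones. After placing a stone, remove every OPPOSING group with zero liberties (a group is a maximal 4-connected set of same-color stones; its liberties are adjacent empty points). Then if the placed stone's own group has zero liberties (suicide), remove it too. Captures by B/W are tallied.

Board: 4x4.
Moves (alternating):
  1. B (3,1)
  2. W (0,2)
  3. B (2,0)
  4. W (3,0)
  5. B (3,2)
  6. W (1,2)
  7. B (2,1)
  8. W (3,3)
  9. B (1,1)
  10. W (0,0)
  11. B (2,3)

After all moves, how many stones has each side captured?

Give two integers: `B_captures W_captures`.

Answer: 1 0

Derivation:
Move 1: B@(3,1) -> caps B=0 W=0
Move 2: W@(0,2) -> caps B=0 W=0
Move 3: B@(2,0) -> caps B=0 W=0
Move 4: W@(3,0) -> caps B=0 W=0
Move 5: B@(3,2) -> caps B=0 W=0
Move 6: W@(1,2) -> caps B=0 W=0
Move 7: B@(2,1) -> caps B=0 W=0
Move 8: W@(3,3) -> caps B=0 W=0
Move 9: B@(1,1) -> caps B=0 W=0
Move 10: W@(0,0) -> caps B=0 W=0
Move 11: B@(2,3) -> caps B=1 W=0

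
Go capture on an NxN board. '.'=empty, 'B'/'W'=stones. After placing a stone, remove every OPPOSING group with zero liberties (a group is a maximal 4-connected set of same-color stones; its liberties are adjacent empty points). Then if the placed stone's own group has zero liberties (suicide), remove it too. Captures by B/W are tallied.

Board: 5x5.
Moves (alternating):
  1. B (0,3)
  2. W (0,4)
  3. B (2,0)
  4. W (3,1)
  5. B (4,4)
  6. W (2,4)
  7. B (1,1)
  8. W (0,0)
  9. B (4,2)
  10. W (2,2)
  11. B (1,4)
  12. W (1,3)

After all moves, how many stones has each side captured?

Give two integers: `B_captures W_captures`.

Answer: 1 0

Derivation:
Move 1: B@(0,3) -> caps B=0 W=0
Move 2: W@(0,4) -> caps B=0 W=0
Move 3: B@(2,0) -> caps B=0 W=0
Move 4: W@(3,1) -> caps B=0 W=0
Move 5: B@(4,4) -> caps B=0 W=0
Move 6: W@(2,4) -> caps B=0 W=0
Move 7: B@(1,1) -> caps B=0 W=0
Move 8: W@(0,0) -> caps B=0 W=0
Move 9: B@(4,2) -> caps B=0 W=0
Move 10: W@(2,2) -> caps B=0 W=0
Move 11: B@(1,4) -> caps B=1 W=0
Move 12: W@(1,3) -> caps B=1 W=0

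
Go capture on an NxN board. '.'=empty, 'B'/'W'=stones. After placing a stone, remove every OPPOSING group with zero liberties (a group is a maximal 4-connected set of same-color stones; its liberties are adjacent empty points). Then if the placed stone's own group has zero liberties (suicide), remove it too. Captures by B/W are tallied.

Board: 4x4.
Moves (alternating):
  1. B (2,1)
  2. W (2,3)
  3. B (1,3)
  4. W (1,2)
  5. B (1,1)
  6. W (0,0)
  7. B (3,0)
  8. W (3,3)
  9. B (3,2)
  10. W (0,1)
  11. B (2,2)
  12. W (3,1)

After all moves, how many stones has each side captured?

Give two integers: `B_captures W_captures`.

Answer: 2 0

Derivation:
Move 1: B@(2,1) -> caps B=0 W=0
Move 2: W@(2,3) -> caps B=0 W=0
Move 3: B@(1,3) -> caps B=0 W=0
Move 4: W@(1,2) -> caps B=0 W=0
Move 5: B@(1,1) -> caps B=0 W=0
Move 6: W@(0,0) -> caps B=0 W=0
Move 7: B@(3,0) -> caps B=0 W=0
Move 8: W@(3,3) -> caps B=0 W=0
Move 9: B@(3,2) -> caps B=0 W=0
Move 10: W@(0,1) -> caps B=0 W=0
Move 11: B@(2,2) -> caps B=2 W=0
Move 12: W@(3,1) -> caps B=2 W=0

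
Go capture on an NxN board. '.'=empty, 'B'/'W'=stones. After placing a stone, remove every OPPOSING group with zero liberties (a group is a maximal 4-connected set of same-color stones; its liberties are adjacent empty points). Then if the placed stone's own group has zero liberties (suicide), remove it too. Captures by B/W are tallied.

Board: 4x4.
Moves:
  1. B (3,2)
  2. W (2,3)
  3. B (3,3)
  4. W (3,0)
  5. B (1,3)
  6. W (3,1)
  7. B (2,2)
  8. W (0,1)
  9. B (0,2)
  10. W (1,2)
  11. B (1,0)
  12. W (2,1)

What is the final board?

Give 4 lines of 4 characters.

Answer: .WB.
B.WB
.WB.
WWBB

Derivation:
Move 1: B@(3,2) -> caps B=0 W=0
Move 2: W@(2,3) -> caps B=0 W=0
Move 3: B@(3,3) -> caps B=0 W=0
Move 4: W@(3,0) -> caps B=0 W=0
Move 5: B@(1,3) -> caps B=0 W=0
Move 6: W@(3,1) -> caps B=0 W=0
Move 7: B@(2,2) -> caps B=1 W=0
Move 8: W@(0,1) -> caps B=1 W=0
Move 9: B@(0,2) -> caps B=1 W=0
Move 10: W@(1,2) -> caps B=1 W=0
Move 11: B@(1,0) -> caps B=1 W=0
Move 12: W@(2,1) -> caps B=1 W=0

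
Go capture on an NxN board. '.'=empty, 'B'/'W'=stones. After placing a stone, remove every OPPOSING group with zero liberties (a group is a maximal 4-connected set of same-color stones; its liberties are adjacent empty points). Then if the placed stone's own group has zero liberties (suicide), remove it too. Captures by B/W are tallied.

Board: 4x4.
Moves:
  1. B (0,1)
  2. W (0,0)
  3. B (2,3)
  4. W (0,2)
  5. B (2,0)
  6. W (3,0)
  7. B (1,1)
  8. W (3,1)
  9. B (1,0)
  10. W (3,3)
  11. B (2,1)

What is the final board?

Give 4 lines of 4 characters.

Answer: .BW.
BB..
BB.B
WW.W

Derivation:
Move 1: B@(0,1) -> caps B=0 W=0
Move 2: W@(0,0) -> caps B=0 W=0
Move 3: B@(2,3) -> caps B=0 W=0
Move 4: W@(0,2) -> caps B=0 W=0
Move 5: B@(2,0) -> caps B=0 W=0
Move 6: W@(3,0) -> caps B=0 W=0
Move 7: B@(1,1) -> caps B=0 W=0
Move 8: W@(3,1) -> caps B=0 W=0
Move 9: B@(1,0) -> caps B=1 W=0
Move 10: W@(3,3) -> caps B=1 W=0
Move 11: B@(2,1) -> caps B=1 W=0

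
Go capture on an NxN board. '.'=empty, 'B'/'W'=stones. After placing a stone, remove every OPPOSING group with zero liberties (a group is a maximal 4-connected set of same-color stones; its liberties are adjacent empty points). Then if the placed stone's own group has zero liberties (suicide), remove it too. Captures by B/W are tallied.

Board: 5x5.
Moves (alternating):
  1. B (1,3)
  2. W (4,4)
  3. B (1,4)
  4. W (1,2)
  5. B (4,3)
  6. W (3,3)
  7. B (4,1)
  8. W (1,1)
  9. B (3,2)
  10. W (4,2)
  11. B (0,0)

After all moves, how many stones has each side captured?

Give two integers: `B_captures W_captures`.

Answer: 0 1

Derivation:
Move 1: B@(1,3) -> caps B=0 W=0
Move 2: W@(4,4) -> caps B=0 W=0
Move 3: B@(1,4) -> caps B=0 W=0
Move 4: W@(1,2) -> caps B=0 W=0
Move 5: B@(4,3) -> caps B=0 W=0
Move 6: W@(3,3) -> caps B=0 W=0
Move 7: B@(4,1) -> caps B=0 W=0
Move 8: W@(1,1) -> caps B=0 W=0
Move 9: B@(3,2) -> caps B=0 W=0
Move 10: W@(4,2) -> caps B=0 W=1
Move 11: B@(0,0) -> caps B=0 W=1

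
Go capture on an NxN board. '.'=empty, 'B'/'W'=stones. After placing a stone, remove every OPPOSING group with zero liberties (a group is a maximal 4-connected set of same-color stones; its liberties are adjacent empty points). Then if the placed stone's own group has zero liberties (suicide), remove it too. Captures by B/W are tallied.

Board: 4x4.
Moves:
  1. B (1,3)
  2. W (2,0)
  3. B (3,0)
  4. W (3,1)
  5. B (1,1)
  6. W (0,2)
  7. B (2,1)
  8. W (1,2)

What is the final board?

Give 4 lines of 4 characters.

Answer: ..W.
.BWB
WB..
.W..

Derivation:
Move 1: B@(1,3) -> caps B=0 W=0
Move 2: W@(2,0) -> caps B=0 W=0
Move 3: B@(3,0) -> caps B=0 W=0
Move 4: W@(3,1) -> caps B=0 W=1
Move 5: B@(1,1) -> caps B=0 W=1
Move 6: W@(0,2) -> caps B=0 W=1
Move 7: B@(2,1) -> caps B=0 W=1
Move 8: W@(1,2) -> caps B=0 W=1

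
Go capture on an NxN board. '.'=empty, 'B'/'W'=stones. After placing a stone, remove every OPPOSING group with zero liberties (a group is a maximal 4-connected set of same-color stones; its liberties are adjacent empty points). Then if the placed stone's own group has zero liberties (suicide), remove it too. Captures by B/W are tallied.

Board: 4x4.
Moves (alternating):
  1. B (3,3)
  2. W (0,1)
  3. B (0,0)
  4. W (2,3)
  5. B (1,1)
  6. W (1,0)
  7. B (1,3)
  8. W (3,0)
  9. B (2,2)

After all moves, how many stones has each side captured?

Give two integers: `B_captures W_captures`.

Answer: 1 1

Derivation:
Move 1: B@(3,3) -> caps B=0 W=0
Move 2: W@(0,1) -> caps B=0 W=0
Move 3: B@(0,0) -> caps B=0 W=0
Move 4: W@(2,3) -> caps B=0 W=0
Move 5: B@(1,1) -> caps B=0 W=0
Move 6: W@(1,0) -> caps B=0 W=1
Move 7: B@(1,3) -> caps B=0 W=1
Move 8: W@(3,0) -> caps B=0 W=1
Move 9: B@(2,2) -> caps B=1 W=1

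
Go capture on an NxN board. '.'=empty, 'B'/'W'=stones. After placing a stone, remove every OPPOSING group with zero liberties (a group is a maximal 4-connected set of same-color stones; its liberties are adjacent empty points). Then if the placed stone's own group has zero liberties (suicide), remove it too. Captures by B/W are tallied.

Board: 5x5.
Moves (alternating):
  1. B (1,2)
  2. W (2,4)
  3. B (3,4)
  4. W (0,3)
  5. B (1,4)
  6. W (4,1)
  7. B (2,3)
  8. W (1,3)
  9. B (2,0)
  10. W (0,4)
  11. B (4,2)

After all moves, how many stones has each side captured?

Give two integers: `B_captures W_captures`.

Answer: 1 0

Derivation:
Move 1: B@(1,2) -> caps B=0 W=0
Move 2: W@(2,4) -> caps B=0 W=0
Move 3: B@(3,4) -> caps B=0 W=0
Move 4: W@(0,3) -> caps B=0 W=0
Move 5: B@(1,4) -> caps B=0 W=0
Move 6: W@(4,1) -> caps B=0 W=0
Move 7: B@(2,3) -> caps B=1 W=0
Move 8: W@(1,3) -> caps B=1 W=0
Move 9: B@(2,0) -> caps B=1 W=0
Move 10: W@(0,4) -> caps B=1 W=0
Move 11: B@(4,2) -> caps B=1 W=0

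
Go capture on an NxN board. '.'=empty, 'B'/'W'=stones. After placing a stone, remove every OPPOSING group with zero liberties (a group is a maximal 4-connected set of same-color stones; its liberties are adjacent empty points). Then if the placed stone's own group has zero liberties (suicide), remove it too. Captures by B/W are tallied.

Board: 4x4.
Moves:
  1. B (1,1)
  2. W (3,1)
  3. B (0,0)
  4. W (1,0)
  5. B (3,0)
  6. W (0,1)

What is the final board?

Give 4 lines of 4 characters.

Move 1: B@(1,1) -> caps B=0 W=0
Move 2: W@(3,1) -> caps B=0 W=0
Move 3: B@(0,0) -> caps B=0 W=0
Move 4: W@(1,0) -> caps B=0 W=0
Move 5: B@(3,0) -> caps B=0 W=0
Move 6: W@(0,1) -> caps B=0 W=1

Answer: .W..
WB..
....
BW..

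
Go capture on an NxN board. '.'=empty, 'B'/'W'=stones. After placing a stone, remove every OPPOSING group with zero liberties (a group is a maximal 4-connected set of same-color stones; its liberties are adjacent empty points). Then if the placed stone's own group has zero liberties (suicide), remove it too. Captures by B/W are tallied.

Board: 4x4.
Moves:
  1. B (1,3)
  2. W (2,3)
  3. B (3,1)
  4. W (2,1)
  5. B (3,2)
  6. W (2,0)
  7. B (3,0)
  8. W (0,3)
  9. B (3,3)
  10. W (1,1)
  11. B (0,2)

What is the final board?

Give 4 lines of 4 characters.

Answer: ..B.
.W.B
WW.W
BBBB

Derivation:
Move 1: B@(1,3) -> caps B=0 W=0
Move 2: W@(2,3) -> caps B=0 W=0
Move 3: B@(3,1) -> caps B=0 W=0
Move 4: W@(2,1) -> caps B=0 W=0
Move 5: B@(3,2) -> caps B=0 W=0
Move 6: W@(2,0) -> caps B=0 W=0
Move 7: B@(3,0) -> caps B=0 W=0
Move 8: W@(0,3) -> caps B=0 W=0
Move 9: B@(3,3) -> caps B=0 W=0
Move 10: W@(1,1) -> caps B=0 W=0
Move 11: B@(0,2) -> caps B=1 W=0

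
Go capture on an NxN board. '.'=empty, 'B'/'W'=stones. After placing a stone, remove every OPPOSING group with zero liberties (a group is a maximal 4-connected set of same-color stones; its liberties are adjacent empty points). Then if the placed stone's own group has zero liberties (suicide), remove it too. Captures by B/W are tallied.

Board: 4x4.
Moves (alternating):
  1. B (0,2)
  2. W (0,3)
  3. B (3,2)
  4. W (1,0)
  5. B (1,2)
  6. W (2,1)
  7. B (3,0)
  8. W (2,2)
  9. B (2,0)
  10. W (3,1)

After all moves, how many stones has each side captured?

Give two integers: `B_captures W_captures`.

Answer: 0 2

Derivation:
Move 1: B@(0,2) -> caps B=0 W=0
Move 2: W@(0,3) -> caps B=0 W=0
Move 3: B@(3,2) -> caps B=0 W=0
Move 4: W@(1,0) -> caps B=0 W=0
Move 5: B@(1,2) -> caps B=0 W=0
Move 6: W@(2,1) -> caps B=0 W=0
Move 7: B@(3,0) -> caps B=0 W=0
Move 8: W@(2,2) -> caps B=0 W=0
Move 9: B@(2,0) -> caps B=0 W=0
Move 10: W@(3,1) -> caps B=0 W=2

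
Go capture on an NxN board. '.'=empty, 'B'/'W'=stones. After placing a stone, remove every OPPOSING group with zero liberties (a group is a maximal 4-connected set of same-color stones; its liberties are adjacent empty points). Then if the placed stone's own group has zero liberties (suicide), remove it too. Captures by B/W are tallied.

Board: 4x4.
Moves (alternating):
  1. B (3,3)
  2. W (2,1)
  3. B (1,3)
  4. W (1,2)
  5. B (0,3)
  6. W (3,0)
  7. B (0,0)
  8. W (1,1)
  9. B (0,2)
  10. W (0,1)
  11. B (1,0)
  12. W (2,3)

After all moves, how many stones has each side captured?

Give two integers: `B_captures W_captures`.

Answer: 0 3

Derivation:
Move 1: B@(3,3) -> caps B=0 W=0
Move 2: W@(2,1) -> caps B=0 W=0
Move 3: B@(1,3) -> caps B=0 W=0
Move 4: W@(1,2) -> caps B=0 W=0
Move 5: B@(0,3) -> caps B=0 W=0
Move 6: W@(3,0) -> caps B=0 W=0
Move 7: B@(0,0) -> caps B=0 W=0
Move 8: W@(1,1) -> caps B=0 W=0
Move 9: B@(0,2) -> caps B=0 W=0
Move 10: W@(0,1) -> caps B=0 W=0
Move 11: B@(1,0) -> caps B=0 W=0
Move 12: W@(2,3) -> caps B=0 W=3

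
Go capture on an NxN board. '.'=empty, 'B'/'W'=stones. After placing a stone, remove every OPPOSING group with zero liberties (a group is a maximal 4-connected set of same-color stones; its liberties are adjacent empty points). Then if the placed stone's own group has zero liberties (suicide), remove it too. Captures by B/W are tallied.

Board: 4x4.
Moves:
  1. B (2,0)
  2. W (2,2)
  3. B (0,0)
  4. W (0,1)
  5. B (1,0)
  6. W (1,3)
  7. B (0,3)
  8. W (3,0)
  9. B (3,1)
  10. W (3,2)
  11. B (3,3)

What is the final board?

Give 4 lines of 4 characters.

Move 1: B@(2,0) -> caps B=0 W=0
Move 2: W@(2,2) -> caps B=0 W=0
Move 3: B@(0,0) -> caps B=0 W=0
Move 4: W@(0,1) -> caps B=0 W=0
Move 5: B@(1,0) -> caps B=0 W=0
Move 6: W@(1,3) -> caps B=0 W=0
Move 7: B@(0,3) -> caps B=0 W=0
Move 8: W@(3,0) -> caps B=0 W=0
Move 9: B@(3,1) -> caps B=1 W=0
Move 10: W@(3,2) -> caps B=1 W=0
Move 11: B@(3,3) -> caps B=1 W=0

Answer: BW.B
B..W
B.W.
.BWB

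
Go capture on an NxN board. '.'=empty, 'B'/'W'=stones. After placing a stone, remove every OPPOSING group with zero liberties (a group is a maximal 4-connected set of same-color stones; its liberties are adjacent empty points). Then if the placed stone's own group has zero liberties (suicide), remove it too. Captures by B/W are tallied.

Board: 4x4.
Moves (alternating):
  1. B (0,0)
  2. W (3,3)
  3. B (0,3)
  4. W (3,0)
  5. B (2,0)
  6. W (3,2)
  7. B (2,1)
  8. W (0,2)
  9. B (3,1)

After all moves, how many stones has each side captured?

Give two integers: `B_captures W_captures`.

Move 1: B@(0,0) -> caps B=0 W=0
Move 2: W@(3,3) -> caps B=0 W=0
Move 3: B@(0,3) -> caps B=0 W=0
Move 4: W@(3,0) -> caps B=0 W=0
Move 5: B@(2,0) -> caps B=0 W=0
Move 6: W@(3,2) -> caps B=0 W=0
Move 7: B@(2,1) -> caps B=0 W=0
Move 8: W@(0,2) -> caps B=0 W=0
Move 9: B@(3,1) -> caps B=1 W=0

Answer: 1 0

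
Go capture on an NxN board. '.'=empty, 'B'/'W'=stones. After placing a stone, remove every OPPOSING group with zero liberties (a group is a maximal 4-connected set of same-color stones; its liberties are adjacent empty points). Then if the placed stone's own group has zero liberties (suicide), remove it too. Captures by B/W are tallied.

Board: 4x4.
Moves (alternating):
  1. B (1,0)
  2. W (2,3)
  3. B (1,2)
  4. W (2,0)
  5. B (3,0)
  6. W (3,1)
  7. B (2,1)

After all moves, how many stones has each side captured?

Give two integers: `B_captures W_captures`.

Move 1: B@(1,0) -> caps B=0 W=0
Move 2: W@(2,3) -> caps B=0 W=0
Move 3: B@(1,2) -> caps B=0 W=0
Move 4: W@(2,0) -> caps B=0 W=0
Move 5: B@(3,0) -> caps B=0 W=0
Move 6: W@(3,1) -> caps B=0 W=1
Move 7: B@(2,1) -> caps B=0 W=1

Answer: 0 1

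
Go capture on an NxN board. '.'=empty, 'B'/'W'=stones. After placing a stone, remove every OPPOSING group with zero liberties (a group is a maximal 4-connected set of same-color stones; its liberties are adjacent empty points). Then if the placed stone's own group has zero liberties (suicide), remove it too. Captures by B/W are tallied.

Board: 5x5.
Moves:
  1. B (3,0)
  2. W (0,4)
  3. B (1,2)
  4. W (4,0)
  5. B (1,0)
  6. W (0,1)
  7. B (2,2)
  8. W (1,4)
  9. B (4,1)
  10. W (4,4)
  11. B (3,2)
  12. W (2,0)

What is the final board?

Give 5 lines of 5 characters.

Answer: .W..W
B.B.W
W.B..
B.B..
.B..W

Derivation:
Move 1: B@(3,0) -> caps B=0 W=0
Move 2: W@(0,4) -> caps B=0 W=0
Move 3: B@(1,2) -> caps B=0 W=0
Move 4: W@(4,0) -> caps B=0 W=0
Move 5: B@(1,0) -> caps B=0 W=0
Move 6: W@(0,1) -> caps B=0 W=0
Move 7: B@(2,2) -> caps B=0 W=0
Move 8: W@(1,4) -> caps B=0 W=0
Move 9: B@(4,1) -> caps B=1 W=0
Move 10: W@(4,4) -> caps B=1 W=0
Move 11: B@(3,2) -> caps B=1 W=0
Move 12: W@(2,0) -> caps B=1 W=0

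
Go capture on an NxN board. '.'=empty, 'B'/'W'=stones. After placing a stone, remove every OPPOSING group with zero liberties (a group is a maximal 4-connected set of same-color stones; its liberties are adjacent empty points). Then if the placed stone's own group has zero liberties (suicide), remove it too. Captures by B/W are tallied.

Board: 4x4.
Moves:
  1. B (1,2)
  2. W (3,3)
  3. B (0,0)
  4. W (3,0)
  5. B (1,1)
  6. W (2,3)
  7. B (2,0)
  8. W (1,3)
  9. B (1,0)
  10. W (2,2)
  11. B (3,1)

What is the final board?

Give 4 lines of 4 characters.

Move 1: B@(1,2) -> caps B=0 W=0
Move 2: W@(3,3) -> caps B=0 W=0
Move 3: B@(0,0) -> caps B=0 W=0
Move 4: W@(3,0) -> caps B=0 W=0
Move 5: B@(1,1) -> caps B=0 W=0
Move 6: W@(2,3) -> caps B=0 W=0
Move 7: B@(2,0) -> caps B=0 W=0
Move 8: W@(1,3) -> caps B=0 W=0
Move 9: B@(1,0) -> caps B=0 W=0
Move 10: W@(2,2) -> caps B=0 W=0
Move 11: B@(3,1) -> caps B=1 W=0

Answer: B...
BBBW
B.WW
.B.W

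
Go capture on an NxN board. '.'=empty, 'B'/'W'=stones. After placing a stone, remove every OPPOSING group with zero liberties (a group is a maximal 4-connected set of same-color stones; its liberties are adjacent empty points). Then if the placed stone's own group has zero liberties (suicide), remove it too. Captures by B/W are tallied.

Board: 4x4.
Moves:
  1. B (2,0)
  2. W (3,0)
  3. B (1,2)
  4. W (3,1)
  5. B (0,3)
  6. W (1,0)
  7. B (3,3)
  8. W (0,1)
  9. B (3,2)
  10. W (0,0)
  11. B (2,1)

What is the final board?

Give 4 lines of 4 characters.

Move 1: B@(2,0) -> caps B=0 W=0
Move 2: W@(3,0) -> caps B=0 W=0
Move 3: B@(1,2) -> caps B=0 W=0
Move 4: W@(3,1) -> caps B=0 W=0
Move 5: B@(0,3) -> caps B=0 W=0
Move 6: W@(1,0) -> caps B=0 W=0
Move 7: B@(3,3) -> caps B=0 W=0
Move 8: W@(0,1) -> caps B=0 W=0
Move 9: B@(3,2) -> caps B=0 W=0
Move 10: W@(0,0) -> caps B=0 W=0
Move 11: B@(2,1) -> caps B=2 W=0

Answer: WW.B
W.B.
BB..
..BB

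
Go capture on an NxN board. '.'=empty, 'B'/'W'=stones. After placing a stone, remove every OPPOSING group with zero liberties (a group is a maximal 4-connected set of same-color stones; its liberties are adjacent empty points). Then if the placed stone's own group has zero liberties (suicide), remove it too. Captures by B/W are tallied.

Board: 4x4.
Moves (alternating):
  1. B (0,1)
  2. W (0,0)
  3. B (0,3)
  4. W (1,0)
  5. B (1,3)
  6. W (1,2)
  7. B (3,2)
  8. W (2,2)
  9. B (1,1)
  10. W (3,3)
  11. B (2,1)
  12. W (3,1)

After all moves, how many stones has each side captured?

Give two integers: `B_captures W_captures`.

Move 1: B@(0,1) -> caps B=0 W=0
Move 2: W@(0,0) -> caps B=0 W=0
Move 3: B@(0,3) -> caps B=0 W=0
Move 4: W@(1,0) -> caps B=0 W=0
Move 5: B@(1,3) -> caps B=0 W=0
Move 6: W@(1,2) -> caps B=0 W=0
Move 7: B@(3,2) -> caps B=0 W=0
Move 8: W@(2,2) -> caps B=0 W=0
Move 9: B@(1,1) -> caps B=0 W=0
Move 10: W@(3,3) -> caps B=0 W=0
Move 11: B@(2,1) -> caps B=0 W=0
Move 12: W@(3,1) -> caps B=0 W=1

Answer: 0 1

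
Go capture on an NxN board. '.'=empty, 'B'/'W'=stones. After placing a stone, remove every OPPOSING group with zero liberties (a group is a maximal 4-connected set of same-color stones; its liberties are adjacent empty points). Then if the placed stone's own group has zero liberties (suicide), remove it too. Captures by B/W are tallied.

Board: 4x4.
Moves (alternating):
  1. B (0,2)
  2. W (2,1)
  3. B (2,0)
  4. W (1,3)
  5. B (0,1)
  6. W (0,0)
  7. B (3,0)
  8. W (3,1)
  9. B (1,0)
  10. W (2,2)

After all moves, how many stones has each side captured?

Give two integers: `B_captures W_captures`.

Move 1: B@(0,2) -> caps B=0 W=0
Move 2: W@(2,1) -> caps B=0 W=0
Move 3: B@(2,0) -> caps B=0 W=0
Move 4: W@(1,3) -> caps B=0 W=0
Move 5: B@(0,1) -> caps B=0 W=0
Move 6: W@(0,0) -> caps B=0 W=0
Move 7: B@(3,0) -> caps B=0 W=0
Move 8: W@(3,1) -> caps B=0 W=0
Move 9: B@(1,0) -> caps B=1 W=0
Move 10: W@(2,2) -> caps B=1 W=0

Answer: 1 0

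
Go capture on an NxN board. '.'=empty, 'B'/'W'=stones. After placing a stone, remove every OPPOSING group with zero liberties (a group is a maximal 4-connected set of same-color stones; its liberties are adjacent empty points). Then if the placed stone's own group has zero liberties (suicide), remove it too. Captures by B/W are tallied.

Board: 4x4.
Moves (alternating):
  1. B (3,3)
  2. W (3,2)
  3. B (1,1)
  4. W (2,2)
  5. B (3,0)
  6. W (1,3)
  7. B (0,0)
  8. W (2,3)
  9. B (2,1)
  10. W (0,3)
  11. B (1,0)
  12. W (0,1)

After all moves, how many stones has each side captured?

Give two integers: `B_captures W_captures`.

Answer: 0 1

Derivation:
Move 1: B@(3,3) -> caps B=0 W=0
Move 2: W@(3,2) -> caps B=0 W=0
Move 3: B@(1,1) -> caps B=0 W=0
Move 4: W@(2,2) -> caps B=0 W=0
Move 5: B@(3,0) -> caps B=0 W=0
Move 6: W@(1,3) -> caps B=0 W=0
Move 7: B@(0,0) -> caps B=0 W=0
Move 8: W@(2,3) -> caps B=0 W=1
Move 9: B@(2,1) -> caps B=0 W=1
Move 10: W@(0,3) -> caps B=0 W=1
Move 11: B@(1,0) -> caps B=0 W=1
Move 12: W@(0,1) -> caps B=0 W=1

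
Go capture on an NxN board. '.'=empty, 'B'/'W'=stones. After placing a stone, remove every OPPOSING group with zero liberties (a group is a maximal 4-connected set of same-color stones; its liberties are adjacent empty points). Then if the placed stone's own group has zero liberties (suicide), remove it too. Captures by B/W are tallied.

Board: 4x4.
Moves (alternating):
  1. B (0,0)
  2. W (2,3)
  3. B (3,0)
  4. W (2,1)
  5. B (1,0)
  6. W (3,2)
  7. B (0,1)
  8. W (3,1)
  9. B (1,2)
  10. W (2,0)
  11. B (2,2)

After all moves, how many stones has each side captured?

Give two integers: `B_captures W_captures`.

Answer: 0 1

Derivation:
Move 1: B@(0,0) -> caps B=0 W=0
Move 2: W@(2,3) -> caps B=0 W=0
Move 3: B@(3,0) -> caps B=0 W=0
Move 4: W@(2,1) -> caps B=0 W=0
Move 5: B@(1,0) -> caps B=0 W=0
Move 6: W@(3,2) -> caps B=0 W=0
Move 7: B@(0,1) -> caps B=0 W=0
Move 8: W@(3,1) -> caps B=0 W=0
Move 9: B@(1,2) -> caps B=0 W=0
Move 10: W@(2,0) -> caps B=0 W=1
Move 11: B@(2,2) -> caps B=0 W=1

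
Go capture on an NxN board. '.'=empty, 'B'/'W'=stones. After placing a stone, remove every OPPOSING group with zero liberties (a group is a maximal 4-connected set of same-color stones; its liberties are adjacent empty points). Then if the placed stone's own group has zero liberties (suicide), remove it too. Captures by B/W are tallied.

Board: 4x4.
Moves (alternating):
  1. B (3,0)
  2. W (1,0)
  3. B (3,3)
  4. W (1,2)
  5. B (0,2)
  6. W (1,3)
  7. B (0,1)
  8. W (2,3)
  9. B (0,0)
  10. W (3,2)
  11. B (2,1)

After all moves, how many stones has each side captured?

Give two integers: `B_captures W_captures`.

Answer: 0 1

Derivation:
Move 1: B@(3,0) -> caps B=0 W=0
Move 2: W@(1,0) -> caps B=0 W=0
Move 3: B@(3,3) -> caps B=0 W=0
Move 4: W@(1,2) -> caps B=0 W=0
Move 5: B@(0,2) -> caps B=0 W=0
Move 6: W@(1,3) -> caps B=0 W=0
Move 7: B@(0,1) -> caps B=0 W=0
Move 8: W@(2,3) -> caps B=0 W=0
Move 9: B@(0,0) -> caps B=0 W=0
Move 10: W@(3,2) -> caps B=0 W=1
Move 11: B@(2,1) -> caps B=0 W=1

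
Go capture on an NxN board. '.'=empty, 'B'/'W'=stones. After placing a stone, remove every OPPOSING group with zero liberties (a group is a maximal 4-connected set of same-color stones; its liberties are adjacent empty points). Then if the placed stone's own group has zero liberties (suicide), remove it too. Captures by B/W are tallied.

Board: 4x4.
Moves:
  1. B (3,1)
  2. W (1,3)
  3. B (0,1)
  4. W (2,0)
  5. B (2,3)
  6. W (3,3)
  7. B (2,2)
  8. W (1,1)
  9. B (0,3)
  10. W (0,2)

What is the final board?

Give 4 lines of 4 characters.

Answer: .BW.
.W.W
W.BB
.B.W

Derivation:
Move 1: B@(3,1) -> caps B=0 W=0
Move 2: W@(1,3) -> caps B=0 W=0
Move 3: B@(0,1) -> caps B=0 W=0
Move 4: W@(2,0) -> caps B=0 W=0
Move 5: B@(2,3) -> caps B=0 W=0
Move 6: W@(3,3) -> caps B=0 W=0
Move 7: B@(2,2) -> caps B=0 W=0
Move 8: W@(1,1) -> caps B=0 W=0
Move 9: B@(0,3) -> caps B=0 W=0
Move 10: W@(0,2) -> caps B=0 W=1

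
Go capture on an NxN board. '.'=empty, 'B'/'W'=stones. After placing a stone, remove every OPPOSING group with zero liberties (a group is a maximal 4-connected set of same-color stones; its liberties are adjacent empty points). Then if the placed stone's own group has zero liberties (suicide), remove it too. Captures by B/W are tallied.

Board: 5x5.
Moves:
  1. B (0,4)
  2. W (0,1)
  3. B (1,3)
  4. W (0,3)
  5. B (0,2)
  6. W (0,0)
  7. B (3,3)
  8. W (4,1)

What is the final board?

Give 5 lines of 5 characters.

Answer: WWB.B
...B.
.....
...B.
.W...

Derivation:
Move 1: B@(0,4) -> caps B=0 W=0
Move 2: W@(0,1) -> caps B=0 W=0
Move 3: B@(1,3) -> caps B=0 W=0
Move 4: W@(0,3) -> caps B=0 W=0
Move 5: B@(0,2) -> caps B=1 W=0
Move 6: W@(0,0) -> caps B=1 W=0
Move 7: B@(3,3) -> caps B=1 W=0
Move 8: W@(4,1) -> caps B=1 W=0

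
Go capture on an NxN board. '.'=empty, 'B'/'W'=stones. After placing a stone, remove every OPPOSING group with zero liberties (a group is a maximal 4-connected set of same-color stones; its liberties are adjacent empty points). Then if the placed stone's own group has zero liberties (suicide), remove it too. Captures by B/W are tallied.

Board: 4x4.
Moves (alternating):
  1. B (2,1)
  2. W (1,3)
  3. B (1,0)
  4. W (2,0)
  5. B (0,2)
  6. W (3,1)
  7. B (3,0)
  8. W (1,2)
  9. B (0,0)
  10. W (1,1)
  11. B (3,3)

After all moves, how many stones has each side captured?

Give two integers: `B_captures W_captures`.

Move 1: B@(2,1) -> caps B=0 W=0
Move 2: W@(1,3) -> caps B=0 W=0
Move 3: B@(1,0) -> caps B=0 W=0
Move 4: W@(2,0) -> caps B=0 W=0
Move 5: B@(0,2) -> caps B=0 W=0
Move 6: W@(3,1) -> caps B=0 W=0
Move 7: B@(3,0) -> caps B=1 W=0
Move 8: W@(1,2) -> caps B=1 W=0
Move 9: B@(0,0) -> caps B=1 W=0
Move 10: W@(1,1) -> caps B=1 W=0
Move 11: B@(3,3) -> caps B=1 W=0

Answer: 1 0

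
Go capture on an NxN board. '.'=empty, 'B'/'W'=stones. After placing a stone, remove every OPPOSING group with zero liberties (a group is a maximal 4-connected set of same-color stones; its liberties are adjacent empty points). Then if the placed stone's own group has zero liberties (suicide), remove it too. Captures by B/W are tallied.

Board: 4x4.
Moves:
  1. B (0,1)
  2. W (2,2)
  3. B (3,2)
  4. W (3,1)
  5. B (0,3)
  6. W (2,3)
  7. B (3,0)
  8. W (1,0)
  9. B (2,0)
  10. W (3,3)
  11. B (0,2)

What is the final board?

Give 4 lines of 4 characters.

Move 1: B@(0,1) -> caps B=0 W=0
Move 2: W@(2,2) -> caps B=0 W=0
Move 3: B@(3,2) -> caps B=0 W=0
Move 4: W@(3,1) -> caps B=0 W=0
Move 5: B@(0,3) -> caps B=0 W=0
Move 6: W@(2,3) -> caps B=0 W=0
Move 7: B@(3,0) -> caps B=0 W=0
Move 8: W@(1,0) -> caps B=0 W=0
Move 9: B@(2,0) -> caps B=0 W=0
Move 10: W@(3,3) -> caps B=0 W=1
Move 11: B@(0,2) -> caps B=0 W=1

Answer: .BBB
W...
B.WW
BW.W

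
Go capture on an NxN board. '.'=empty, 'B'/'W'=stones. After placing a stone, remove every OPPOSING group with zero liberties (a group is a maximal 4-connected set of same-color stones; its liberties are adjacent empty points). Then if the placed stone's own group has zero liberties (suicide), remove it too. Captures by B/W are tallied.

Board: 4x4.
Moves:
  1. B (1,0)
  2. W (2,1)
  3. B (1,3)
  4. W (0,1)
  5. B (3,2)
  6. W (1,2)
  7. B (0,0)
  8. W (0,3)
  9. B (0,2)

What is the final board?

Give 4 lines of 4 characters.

Answer: BWB.
B.WB
.W..
..B.

Derivation:
Move 1: B@(1,0) -> caps B=0 W=0
Move 2: W@(2,1) -> caps B=0 W=0
Move 3: B@(1,3) -> caps B=0 W=0
Move 4: W@(0,1) -> caps B=0 W=0
Move 5: B@(3,2) -> caps B=0 W=0
Move 6: W@(1,2) -> caps B=0 W=0
Move 7: B@(0,0) -> caps B=0 W=0
Move 8: W@(0,3) -> caps B=0 W=0
Move 9: B@(0,2) -> caps B=1 W=0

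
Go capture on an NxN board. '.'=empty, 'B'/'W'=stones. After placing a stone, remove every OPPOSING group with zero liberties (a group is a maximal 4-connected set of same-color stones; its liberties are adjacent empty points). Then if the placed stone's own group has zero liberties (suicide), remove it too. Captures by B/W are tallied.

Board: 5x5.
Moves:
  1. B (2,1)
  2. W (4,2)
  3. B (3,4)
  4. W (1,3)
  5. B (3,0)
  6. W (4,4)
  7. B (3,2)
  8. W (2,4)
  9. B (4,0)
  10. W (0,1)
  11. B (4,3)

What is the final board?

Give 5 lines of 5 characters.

Move 1: B@(2,1) -> caps B=0 W=0
Move 2: W@(4,2) -> caps B=0 W=0
Move 3: B@(3,4) -> caps B=0 W=0
Move 4: W@(1,3) -> caps B=0 W=0
Move 5: B@(3,0) -> caps B=0 W=0
Move 6: W@(4,4) -> caps B=0 W=0
Move 7: B@(3,2) -> caps B=0 W=0
Move 8: W@(2,4) -> caps B=0 W=0
Move 9: B@(4,0) -> caps B=0 W=0
Move 10: W@(0,1) -> caps B=0 W=0
Move 11: B@(4,3) -> caps B=1 W=0

Answer: .W...
...W.
.B..W
B.B.B
B.WB.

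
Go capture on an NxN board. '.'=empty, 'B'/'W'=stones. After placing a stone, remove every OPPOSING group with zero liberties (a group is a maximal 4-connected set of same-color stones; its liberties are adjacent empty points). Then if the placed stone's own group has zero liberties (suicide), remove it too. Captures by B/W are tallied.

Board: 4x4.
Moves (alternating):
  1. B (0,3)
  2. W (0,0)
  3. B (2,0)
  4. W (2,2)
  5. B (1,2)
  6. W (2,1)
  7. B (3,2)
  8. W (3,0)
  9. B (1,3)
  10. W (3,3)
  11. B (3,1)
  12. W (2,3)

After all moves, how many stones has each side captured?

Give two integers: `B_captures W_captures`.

Move 1: B@(0,3) -> caps B=0 W=0
Move 2: W@(0,0) -> caps B=0 W=0
Move 3: B@(2,0) -> caps B=0 W=0
Move 4: W@(2,2) -> caps B=0 W=0
Move 5: B@(1,2) -> caps B=0 W=0
Move 6: W@(2,1) -> caps B=0 W=0
Move 7: B@(3,2) -> caps B=0 W=0
Move 8: W@(3,0) -> caps B=0 W=0
Move 9: B@(1,3) -> caps B=0 W=0
Move 10: W@(3,3) -> caps B=0 W=0
Move 11: B@(3,1) -> caps B=1 W=0
Move 12: W@(2,3) -> caps B=1 W=0

Answer: 1 0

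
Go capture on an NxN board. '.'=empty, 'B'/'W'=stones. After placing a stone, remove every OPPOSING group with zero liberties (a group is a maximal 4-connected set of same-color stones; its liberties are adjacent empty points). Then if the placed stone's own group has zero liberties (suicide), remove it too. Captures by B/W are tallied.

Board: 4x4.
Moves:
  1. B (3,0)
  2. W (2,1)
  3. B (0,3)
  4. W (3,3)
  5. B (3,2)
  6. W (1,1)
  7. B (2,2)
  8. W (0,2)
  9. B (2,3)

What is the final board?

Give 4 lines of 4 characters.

Move 1: B@(3,0) -> caps B=0 W=0
Move 2: W@(2,1) -> caps B=0 W=0
Move 3: B@(0,3) -> caps B=0 W=0
Move 4: W@(3,3) -> caps B=0 W=0
Move 5: B@(3,2) -> caps B=0 W=0
Move 6: W@(1,1) -> caps B=0 W=0
Move 7: B@(2,2) -> caps B=0 W=0
Move 8: W@(0,2) -> caps B=0 W=0
Move 9: B@(2,3) -> caps B=1 W=0

Answer: ..WB
.W..
.WBB
B.B.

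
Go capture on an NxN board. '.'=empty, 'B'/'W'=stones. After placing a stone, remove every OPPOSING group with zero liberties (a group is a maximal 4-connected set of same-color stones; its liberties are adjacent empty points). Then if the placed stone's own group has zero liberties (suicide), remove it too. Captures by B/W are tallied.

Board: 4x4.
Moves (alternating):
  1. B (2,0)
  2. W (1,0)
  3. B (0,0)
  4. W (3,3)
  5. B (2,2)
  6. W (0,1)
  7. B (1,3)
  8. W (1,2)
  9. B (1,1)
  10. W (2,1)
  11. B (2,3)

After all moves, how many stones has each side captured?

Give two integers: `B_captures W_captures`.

Move 1: B@(2,0) -> caps B=0 W=0
Move 2: W@(1,0) -> caps B=0 W=0
Move 3: B@(0,0) -> caps B=0 W=0
Move 4: W@(3,3) -> caps B=0 W=0
Move 5: B@(2,2) -> caps B=0 W=0
Move 6: W@(0,1) -> caps B=0 W=1
Move 7: B@(1,3) -> caps B=0 W=1
Move 8: W@(1,2) -> caps B=0 W=1
Move 9: B@(1,1) -> caps B=0 W=1
Move 10: W@(2,1) -> caps B=0 W=2
Move 11: B@(2,3) -> caps B=0 W=2

Answer: 0 2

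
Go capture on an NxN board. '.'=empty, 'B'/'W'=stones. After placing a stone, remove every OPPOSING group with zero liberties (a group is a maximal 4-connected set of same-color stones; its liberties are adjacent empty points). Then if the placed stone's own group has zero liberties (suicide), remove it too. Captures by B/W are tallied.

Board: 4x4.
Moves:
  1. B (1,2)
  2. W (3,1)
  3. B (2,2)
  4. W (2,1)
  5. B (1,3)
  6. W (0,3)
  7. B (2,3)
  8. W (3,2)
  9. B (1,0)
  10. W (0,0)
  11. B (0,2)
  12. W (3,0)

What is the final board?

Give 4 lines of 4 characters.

Answer: W.B.
B.BB
.WBB
WWW.

Derivation:
Move 1: B@(1,2) -> caps B=0 W=0
Move 2: W@(3,1) -> caps B=0 W=0
Move 3: B@(2,2) -> caps B=0 W=0
Move 4: W@(2,1) -> caps B=0 W=0
Move 5: B@(1,3) -> caps B=0 W=0
Move 6: W@(0,3) -> caps B=0 W=0
Move 7: B@(2,3) -> caps B=0 W=0
Move 8: W@(3,2) -> caps B=0 W=0
Move 9: B@(1,0) -> caps B=0 W=0
Move 10: W@(0,0) -> caps B=0 W=0
Move 11: B@(0,2) -> caps B=1 W=0
Move 12: W@(3,0) -> caps B=1 W=0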